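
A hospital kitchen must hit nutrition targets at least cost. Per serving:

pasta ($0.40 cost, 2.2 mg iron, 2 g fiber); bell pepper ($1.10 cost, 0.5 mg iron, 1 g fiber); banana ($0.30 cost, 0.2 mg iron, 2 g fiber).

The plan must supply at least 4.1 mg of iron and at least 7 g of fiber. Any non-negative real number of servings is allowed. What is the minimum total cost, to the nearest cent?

pasta only: max(4.1/2.2, 7/2) = 3.5 servings → $1.40.
bell pepper only: max(4.1/0.5, 7/1) = 8.2 servings → $9.02.
banana only: max(4.1/0.2, 7/2) = 20.5 servings → $6.15.
pasta + bell pepper with both tight: 0.5 servings and 6 servings → $6.80.
pasta + banana with both tight: 1.7 servings and 1.8 servings → $1.22.
bell pepper + banana: the both-tight solution has a negative serving — not a feasible corner.
Cheapest feasible corner: $1.22.

$1.22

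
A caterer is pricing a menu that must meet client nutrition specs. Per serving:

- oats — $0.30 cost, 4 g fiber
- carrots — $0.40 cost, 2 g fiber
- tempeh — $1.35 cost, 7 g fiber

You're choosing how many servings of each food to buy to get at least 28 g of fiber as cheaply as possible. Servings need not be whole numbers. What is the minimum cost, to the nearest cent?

$2.10

Cost per g of fiber: oats $0.0750, tempeh $0.1929, carrots $0.2000.
With no serving limits, use only oats: 28 g / 4 g = 7 servings × $0.30 = $2.10.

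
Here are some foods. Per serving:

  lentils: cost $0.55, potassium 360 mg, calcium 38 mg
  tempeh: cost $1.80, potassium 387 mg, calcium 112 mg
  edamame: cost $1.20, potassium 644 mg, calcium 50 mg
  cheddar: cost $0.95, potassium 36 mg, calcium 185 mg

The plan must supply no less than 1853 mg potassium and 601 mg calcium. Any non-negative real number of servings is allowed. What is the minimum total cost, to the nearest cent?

$4.83

Compare the cost at each extreme point of the feasible region.
lentils only: max(1853/360, 601/38) = 15.82 servings → $8.70.
tempeh only: max(1853/387, 601/112) = 5.366 servings → $9.66.
edamame only: max(1853/644, 601/50) = 12.02 servings → $14.42.
cheddar only: max(1853/36, 601/185) = 51.47 servings → $48.90.
lentils + tempeh: the both-tight solution has a negative serving — not a feasible corner.
lentils + edamame: the both-tight solution has a negative serving — not a feasible corner.
lentils + cheddar with both tight: 4.923 servings and 2.237 servings → $4.83.
tempeh + edamame with both targets exact would need a negative amount; discard.
tempeh + cheddar with both tight: 4.754 servings and 0.3708 servings → $8.91.
edamame + cheddar with both tight: 2.737 servings and 2.509 servings → $5.67.
So the least-cost plan costs $4.83.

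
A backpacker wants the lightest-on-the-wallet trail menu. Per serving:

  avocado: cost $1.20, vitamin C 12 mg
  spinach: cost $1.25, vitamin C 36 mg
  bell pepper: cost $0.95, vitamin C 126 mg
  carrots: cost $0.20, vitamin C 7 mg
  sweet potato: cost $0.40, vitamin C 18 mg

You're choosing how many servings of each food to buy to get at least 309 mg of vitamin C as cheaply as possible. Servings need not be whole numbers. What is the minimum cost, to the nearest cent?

$2.33

Cost per mg of vitamin C: bell pepper $0.0075, sweet potato $0.0222, carrots $0.0286, spinach $0.0347, avocado $0.1000.
With no serving limits, use only bell pepper: 309 mg / 126 mg = 2.452 servings × $0.95 = $2.33.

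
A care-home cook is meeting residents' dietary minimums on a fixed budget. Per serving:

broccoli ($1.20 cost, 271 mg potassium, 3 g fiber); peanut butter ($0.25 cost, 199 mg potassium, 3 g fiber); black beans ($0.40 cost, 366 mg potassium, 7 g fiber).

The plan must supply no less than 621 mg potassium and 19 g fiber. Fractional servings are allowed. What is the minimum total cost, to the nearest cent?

The cheapest plan sits at a corner of the feasible region — with two constraints it uses at most two foods.
broccoli only: max(621/271, 19/3) = 6.333 servings → $7.60.
peanut butter only: max(621/199, 19/3) = 6.333 servings → $1.58.
black beans only: max(621/366, 19/7) = 2.714 servings → $1.09.
broccoli + peanut butter: the both-tight solution has a negative serving — not a feasible corner.
broccoli + black beans: the both-tight solution has a negative serving — not a feasible corner.
peanut butter + black beans: the both-tight solution has a negative serving — not a feasible corner.
The minimum over all feasible corners is $1.09.

$1.09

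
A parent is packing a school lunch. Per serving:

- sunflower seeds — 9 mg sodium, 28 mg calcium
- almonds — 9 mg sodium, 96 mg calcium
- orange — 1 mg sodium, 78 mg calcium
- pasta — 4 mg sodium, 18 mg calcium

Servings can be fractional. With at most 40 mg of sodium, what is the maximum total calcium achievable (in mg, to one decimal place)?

3120.0 mg

Calcium per mg sodium: orange 78, almonds 10.67, pasta 4.5, sunflower seeds 3.111.
With no serving limits, spend the whole sodium allowance on orange: 40 mg / 1 mg × 78 mg = 3120.0 mg.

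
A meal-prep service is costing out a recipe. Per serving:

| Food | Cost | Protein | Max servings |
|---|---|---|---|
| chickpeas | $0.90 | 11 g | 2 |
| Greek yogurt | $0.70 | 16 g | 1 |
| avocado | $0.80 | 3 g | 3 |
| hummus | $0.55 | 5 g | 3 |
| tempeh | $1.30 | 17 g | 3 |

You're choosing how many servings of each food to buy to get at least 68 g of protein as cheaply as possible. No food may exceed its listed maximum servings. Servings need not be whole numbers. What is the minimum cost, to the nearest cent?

$4.68

Cost per g of protein: Greek yogurt $0.0437, tempeh $0.0765, chickpeas $0.0818, hummus $0.1100, avocado $0.2667.
Take 1 serving of Greek yogurt: +16.0 g protein for $0.70 (total $0.70, still need 52.0 g).
Take 3 servings of tempeh: +51.0 g protein for $3.90 (total $4.60, still need 1.0 g).
Take 0.09091 servings of chickpeas: +1.0 g protein for $0.08 (total $4.68, still need 0.0 g).
Greedy by cheapest-per-g is optimal for a single linear constraint, so the minimum cost is $4.68.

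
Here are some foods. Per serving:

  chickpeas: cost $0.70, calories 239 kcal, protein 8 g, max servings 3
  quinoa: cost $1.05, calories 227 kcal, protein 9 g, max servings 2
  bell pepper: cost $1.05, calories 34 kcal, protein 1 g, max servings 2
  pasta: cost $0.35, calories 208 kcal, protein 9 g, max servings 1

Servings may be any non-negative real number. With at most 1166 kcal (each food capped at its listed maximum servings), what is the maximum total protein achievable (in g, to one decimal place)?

43.9 g

Protein per kcal: pasta 0.04327, quinoa 0.03965, chickpeas 0.03347, bell pepper 0.02941.
Take 1 serving of pasta: uses 208 kcal, +9.0 g protein (running total 9.0 g).
Take 2 servings of quinoa: uses 454 kcal, +18.0 g protein (running total 27.0 g).
Take 2.109 servings of chickpeas: uses 504 kcal, +16.9 g protein (running total 43.9 g).
Filling greedily by protein-per-kcal is optimal for one linear limit, giving 43.9 g.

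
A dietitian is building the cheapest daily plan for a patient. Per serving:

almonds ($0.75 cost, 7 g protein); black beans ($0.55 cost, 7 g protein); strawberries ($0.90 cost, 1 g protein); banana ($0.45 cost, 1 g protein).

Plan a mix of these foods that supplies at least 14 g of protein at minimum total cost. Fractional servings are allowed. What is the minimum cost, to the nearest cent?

$1.10

Cost per g of protein: black beans $0.0786, almonds $0.1071, banana $0.4500, strawberries $0.9000.
With no serving limits, use only black beans: 14 g / 7 g = 2 servings × $0.55 = $1.10.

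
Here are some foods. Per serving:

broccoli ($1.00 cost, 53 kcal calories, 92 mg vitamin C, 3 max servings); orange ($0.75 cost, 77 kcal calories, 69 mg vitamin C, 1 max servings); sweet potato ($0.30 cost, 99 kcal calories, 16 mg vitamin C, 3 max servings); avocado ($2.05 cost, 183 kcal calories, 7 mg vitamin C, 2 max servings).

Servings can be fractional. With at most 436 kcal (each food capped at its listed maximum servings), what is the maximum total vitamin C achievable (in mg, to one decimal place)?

377.3 mg

Vitamin C per kcal: broccoli 1.736, orange 0.8961, sweet potato 0.1616, avocado 0.03825.
Take 3 servings of broccoli: uses 159 kcal, +276.0 mg vitamin C (running total 276.0 mg).
Take 1 serving of orange: uses 77 kcal, +69.0 mg vitamin C (running total 345.0 mg).
Take 2.02 servings of sweet potato: uses 200 kcal, +32.3 mg vitamin C (running total 377.3 mg).
Greedy by best ratio exhausts the calories allowance optimally: 377.3 mg.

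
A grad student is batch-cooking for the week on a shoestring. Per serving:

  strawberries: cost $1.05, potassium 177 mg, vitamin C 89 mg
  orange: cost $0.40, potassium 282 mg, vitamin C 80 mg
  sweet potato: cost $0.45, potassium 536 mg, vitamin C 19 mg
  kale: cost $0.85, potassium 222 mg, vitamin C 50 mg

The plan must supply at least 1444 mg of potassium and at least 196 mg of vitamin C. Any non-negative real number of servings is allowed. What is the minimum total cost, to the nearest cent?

Two binding constraints pin down two serving amounts, so the optimal mix uses at most two foods. The candidates are each food alone (scaled to the tighter of potassium/vitamin C) and each pair with both constraints tight.
strawberries only: max(1444/177, 196/89) = 8.158 servings → $8.57.
orange only: max(1444/282, 196/80) = 5.121 servings → $2.05.
sweet potato only: max(1444/536, 196/19) = 10.32 servings → $4.64.
kale only: max(1444/222, 196/50) = 6.505 servings → $5.53.
strawberries + orange: the both-tight solution has a negative serving — not a feasible corner.
strawberries + sweet potato with both tight: 1.751 servings and 2.116 servings → $2.79.
strawberries + kale: intersection lies outside the first quadrant.
orange + sweet potato with both tight: 2.069 servings and 1.606 servings → $1.55.
orange + kale with both targets exact would need a negative amount; discard.
sweet potato + kale with both tight: 1.27 servings and 3.437 servings → $3.49.
Cheapest feasible corner: $1.55.

$1.55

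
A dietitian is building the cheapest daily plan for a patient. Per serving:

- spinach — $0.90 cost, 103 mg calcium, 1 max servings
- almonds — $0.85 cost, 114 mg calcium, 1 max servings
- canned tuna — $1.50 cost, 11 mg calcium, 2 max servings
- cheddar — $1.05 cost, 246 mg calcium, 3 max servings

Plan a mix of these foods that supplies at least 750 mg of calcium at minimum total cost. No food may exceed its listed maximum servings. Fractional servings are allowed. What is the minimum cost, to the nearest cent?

Cost per mg of calcium: cheddar $0.0043, almonds $0.0075, spinach $0.0087, canned tuna $0.1364.
Take 3 servings of cheddar: +738.0 mg calcium for $3.15 (total $3.15, still need 12.0 mg).
Take 0.1053 servings of almonds: +12.0 mg calcium for $0.09 (total $3.24, still need 0.0 mg).
Greedy by cheapest-per-mg is optimal for a single linear constraint, so the minimum cost is $3.24.

$3.24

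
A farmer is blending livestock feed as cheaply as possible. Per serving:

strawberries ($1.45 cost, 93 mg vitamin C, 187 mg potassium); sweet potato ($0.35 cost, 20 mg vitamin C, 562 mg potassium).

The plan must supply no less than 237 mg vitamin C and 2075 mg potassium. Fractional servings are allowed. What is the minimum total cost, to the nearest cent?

$3.81

Two binding constraints pin down two serving amounts, so the optimal mix uses at most two foods. The candidates are each food alone (scaled to the tighter of vitamin C/potassium) and each pair with both constraints tight.
strawberries only: max(237/93, 2075/187) = 11.1 servings → $16.09.
sweet potato only: max(237/20, 2075/562) = 11.85 servings → $4.15.
strawberries + sweet potato with both tight: 1.89 servings and 3.063 servings → $3.81.
Cheapest feasible corner: $3.81.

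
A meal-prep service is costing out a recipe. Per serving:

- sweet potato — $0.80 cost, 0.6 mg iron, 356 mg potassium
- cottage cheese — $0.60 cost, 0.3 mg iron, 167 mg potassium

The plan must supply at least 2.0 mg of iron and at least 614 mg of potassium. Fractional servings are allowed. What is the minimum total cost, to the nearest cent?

$2.67

An LP optimum is at a vertex; with two nutrient constraints at most two foods are used. Check each candidate.
sweet potato only: max(2.0/0.6, 614/356) = 3.333 servings → $2.67.
cottage cheese only: max(2.0/0.3, 614/167) = 6.667 servings → $4.00.
sweet potato + cottage cheese: intersection lies outside the first quadrant.
Cheapest feasible corner: $2.67.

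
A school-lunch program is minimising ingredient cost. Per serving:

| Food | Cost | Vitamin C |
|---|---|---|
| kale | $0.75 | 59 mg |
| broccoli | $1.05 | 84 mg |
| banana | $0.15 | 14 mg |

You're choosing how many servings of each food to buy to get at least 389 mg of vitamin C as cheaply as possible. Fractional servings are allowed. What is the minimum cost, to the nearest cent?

Cost per mg of vitamin C: banana $0.0107, broccoli $0.0125, kale $0.0127.
With no serving limits, use only banana: 389 mg / 14 mg = 27.79 servings × $0.15 = $4.17.

$4.17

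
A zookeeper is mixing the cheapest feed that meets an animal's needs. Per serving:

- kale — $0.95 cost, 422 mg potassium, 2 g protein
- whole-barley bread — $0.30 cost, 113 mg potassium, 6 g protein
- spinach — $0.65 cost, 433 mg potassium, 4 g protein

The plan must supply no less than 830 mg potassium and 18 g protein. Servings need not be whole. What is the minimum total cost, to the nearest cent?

Two binding constraints pin down two serving amounts, so the optimal mix uses at most two foods. The candidates are each food alone (scaled to the tighter of potassium/protein) and each pair with both constraints tight.
kale only: max(830/422, 18/2) = 9 servings → $8.55.
whole-barley bread only: max(830/113, 18/6) = 7.345 servings → $2.20.
spinach only: max(830/433, 18/4) = 4.5 servings → $2.92.
kale + whole-barley bread with both tight: 1.278 servings and 2.574 servings → $1.99.
kale + spinach: the both-tight solution has a negative serving — not a feasible corner.
whole-barley bread + spinach with both tight: 2.085 servings and 1.373 servings → $1.52.
The minimum over all feasible corners is $1.52.

$1.52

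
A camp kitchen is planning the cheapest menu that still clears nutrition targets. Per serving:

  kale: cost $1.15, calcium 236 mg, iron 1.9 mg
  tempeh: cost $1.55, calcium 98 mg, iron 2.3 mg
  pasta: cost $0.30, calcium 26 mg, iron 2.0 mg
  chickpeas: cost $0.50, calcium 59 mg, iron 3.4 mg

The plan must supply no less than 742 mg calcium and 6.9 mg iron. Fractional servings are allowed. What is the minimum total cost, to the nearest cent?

$3.68

An LP optimum is at a vertex; with two nutrient constraints at most two foods are used. Check each candidate.
kale only: max(742/236, 6.9/1.9) = 3.632 servings → $4.18.
tempeh only: max(742/98, 6.9/2.3) = 7.571 servings → $11.74.
pasta only: max(742/26, 6.9/2.0) = 28.54 servings → $8.56.
chickpeas only: max(742/59, 6.9/3.4) = 12.58 servings → $6.29.
kale + tempeh with both tight: 2.89 servings and 0.613 servings → $4.27.
kale + pasta with both tight: 3.087 servings and 0.5173 servings → $3.71.
kale + chickpeas with both tight: 3.065 servings and 0.3167 servings → $3.68.
tempeh + pasta: intersection lies outside the first quadrant.
tempeh + chickpeas: intersection lies outside the first quadrant.
pasta + chickpeas: the both-tight solution has a negative serving — not a feasible corner.
Cheapest feasible corner: $3.68.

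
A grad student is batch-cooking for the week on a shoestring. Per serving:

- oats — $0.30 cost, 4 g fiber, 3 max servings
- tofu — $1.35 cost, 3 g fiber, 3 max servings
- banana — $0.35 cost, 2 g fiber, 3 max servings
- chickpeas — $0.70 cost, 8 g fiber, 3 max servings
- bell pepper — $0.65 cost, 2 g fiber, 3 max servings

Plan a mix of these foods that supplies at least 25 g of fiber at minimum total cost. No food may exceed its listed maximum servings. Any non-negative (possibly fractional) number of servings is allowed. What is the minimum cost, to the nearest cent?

$2.04

Cost per g of fiber: oats $0.0750, chickpeas $0.0875, banana $0.1750, bell pepper $0.3250, tofu $0.4500.
Take 3 servings of oats: +12.0 g fiber for $0.90 (total $0.90, still need 13.0 g).
Take 1.625 servings of chickpeas: +13.0 g fiber for $1.14 (total $2.04, still need 0.0 g).
Filling from the cheapest source first is optimal under one linear minimum: $2.04.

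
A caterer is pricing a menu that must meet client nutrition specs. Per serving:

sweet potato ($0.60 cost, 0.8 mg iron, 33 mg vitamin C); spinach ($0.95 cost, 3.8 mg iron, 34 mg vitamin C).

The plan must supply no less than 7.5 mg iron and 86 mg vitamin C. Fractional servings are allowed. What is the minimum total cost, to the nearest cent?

$2.17

Compare the cost at each extreme point of the feasible region.
sweet potato only: max(7.5/0.8, 86/33) = 9.375 servings → $5.62.
spinach only: max(7.5/3.8, 86/34) = 2.529 servings → $2.40.
sweet potato + spinach with both tight: 0.7312 servings and 1.82 servings → $2.17.
So the least-cost plan costs $2.17.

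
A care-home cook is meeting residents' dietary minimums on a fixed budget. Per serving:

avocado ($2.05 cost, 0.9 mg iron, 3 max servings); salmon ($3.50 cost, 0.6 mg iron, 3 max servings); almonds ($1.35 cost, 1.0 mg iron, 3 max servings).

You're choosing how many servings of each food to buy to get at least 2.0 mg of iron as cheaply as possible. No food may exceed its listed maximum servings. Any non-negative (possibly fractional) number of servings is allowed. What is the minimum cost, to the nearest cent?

$2.70

Cost per mg of iron: almonds $1.3500, avocado $2.2778, salmon $5.8333.
Take 2 servings of almonds: +2.0 mg iron for $2.70 (total $2.70, still need 0.0 mg).
Greedy by cheapest-per-mg is optimal for a single linear constraint, so the minimum cost is $2.70.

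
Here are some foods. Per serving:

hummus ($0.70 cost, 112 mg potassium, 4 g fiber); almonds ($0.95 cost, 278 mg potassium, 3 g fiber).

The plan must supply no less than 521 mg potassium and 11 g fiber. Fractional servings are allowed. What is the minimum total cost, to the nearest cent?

$2.39

At the optimum either one food covers both requirements or two foods hit both targets exactly; no other combination can be cheaper.
hummus only: max(521/112, 11/4) = 4.652 servings → $3.26.
almonds only: max(521/278, 11/3) = 3.667 servings → $3.48.
hummus + almonds with both tight: 1.927 servings and 1.098 servings → $2.39.
So the least-cost plan costs $2.39.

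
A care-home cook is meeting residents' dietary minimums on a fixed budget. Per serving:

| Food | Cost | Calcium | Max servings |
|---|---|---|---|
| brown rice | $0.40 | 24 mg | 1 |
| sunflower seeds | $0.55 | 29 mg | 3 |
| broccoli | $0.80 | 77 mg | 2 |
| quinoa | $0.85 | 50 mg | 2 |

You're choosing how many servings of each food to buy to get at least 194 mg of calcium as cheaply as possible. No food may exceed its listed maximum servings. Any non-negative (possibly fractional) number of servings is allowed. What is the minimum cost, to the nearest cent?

Cost per mg of calcium: broccoli $0.0104, brown rice $0.0167, quinoa $0.0170, sunflower seeds $0.0190.
Take 2 servings of broccoli: +154.0 mg calcium for $1.60 (total $1.60, still need 40.0 mg).
Take 1 serving of brown rice: +24.0 mg calcium for $0.40 (total $2.00, still need 16.0 mg).
Take 0.32 servings of quinoa: +16.0 mg calcium for $0.27 (total $2.27, still need 0.0 mg).
Greedy by cheapest-per-mg is optimal for a single linear constraint, so the minimum cost is $2.27.

$2.27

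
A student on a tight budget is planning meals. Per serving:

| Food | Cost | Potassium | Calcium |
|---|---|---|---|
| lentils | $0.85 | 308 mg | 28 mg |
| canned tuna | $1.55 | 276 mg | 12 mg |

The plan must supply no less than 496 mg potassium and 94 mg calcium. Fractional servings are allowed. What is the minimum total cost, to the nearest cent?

$2.85

This is a tiny linear program; its minimum lies at a vertex of the feasible set. List the vertices and price them.
lentils only: max(496/308, 94/28) = 3.357 servings → $2.85.
canned tuna only: max(496/276, 94/12) = 7.833 servings → $12.14.
lentils + canned tuna: the both-tight solution has a negative serving — not a feasible corner.
The minimum over all feasible corners is $2.85.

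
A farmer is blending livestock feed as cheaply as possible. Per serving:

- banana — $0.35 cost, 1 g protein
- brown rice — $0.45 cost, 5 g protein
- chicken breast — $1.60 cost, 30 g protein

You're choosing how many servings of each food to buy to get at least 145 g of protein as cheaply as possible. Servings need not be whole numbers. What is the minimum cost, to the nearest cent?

$7.73

Cost per g of protein: chicken breast $0.0533, brown rice $0.0900, banana $0.3500.
With no serving limits, use only chicken breast: 145 g / 30 g = 4.833 servings × $1.60 = $7.73.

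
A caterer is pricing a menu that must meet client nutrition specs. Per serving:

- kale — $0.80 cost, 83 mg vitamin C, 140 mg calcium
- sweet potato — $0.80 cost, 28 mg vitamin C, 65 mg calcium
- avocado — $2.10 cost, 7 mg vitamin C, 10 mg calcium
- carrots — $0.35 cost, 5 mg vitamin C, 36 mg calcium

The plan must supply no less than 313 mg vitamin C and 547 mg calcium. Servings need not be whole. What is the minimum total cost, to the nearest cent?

Check every corner: each single food scaled to meet both minima, and each pair solved so both constraints bind.
kale only: max(313/83, 547/140) = 3.907 servings → $3.13.
sweet potato only: max(313/28, 547/65) = 11.18 servings → $8.94.
avocado only: max(313/7, 547/10) = 54.7 servings → $114.87.
carrots only: max(313/5, 547/36) = 62.6 servings → $21.91.
kale + sweet potato with both tight: 3.409 servings and 1.072 servings → $3.59.
kale + avocado: intersection lies outside the first quadrant.
kale + carrots with both tight: 3.729 servings and 0.691 servings → $3.23.
sweet potato + avocado with both tight: 3.994 servings and 28.74 servings → $63.54.
sweet potato + carrots with both targets exact would need a negative amount; discard.
avocado + carrots with both tight: 42.24 servings and 3.46 servings → $89.92.
The minimum over all feasible corners is $3.13.

$3.13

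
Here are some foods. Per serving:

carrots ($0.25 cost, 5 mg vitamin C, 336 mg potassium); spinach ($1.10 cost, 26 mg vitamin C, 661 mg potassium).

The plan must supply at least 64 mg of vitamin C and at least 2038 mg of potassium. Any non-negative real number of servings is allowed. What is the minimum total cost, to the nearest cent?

Two binding constraints pin down two serving amounts, so the optimal mix uses at most two foods. The candidates are each food alone (scaled to the tighter of vitamin C/potassium) and each pair with both constraints tight.
carrots only: max(64/5, 2038/336) = 12.8 servings → $3.20.
spinach only: max(64/26, 2038/661) = 3.083 servings → $3.39.
carrots + spinach with both tight: 1.967 servings and 2.083 servings → $2.78.
Cheapest feasible corner: $2.78.

$2.78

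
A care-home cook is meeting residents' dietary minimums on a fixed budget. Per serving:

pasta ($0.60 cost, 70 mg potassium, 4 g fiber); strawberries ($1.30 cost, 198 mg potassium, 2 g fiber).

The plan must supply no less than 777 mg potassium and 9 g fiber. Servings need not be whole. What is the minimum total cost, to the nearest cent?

An LP optimum is at a vertex; with two nutrient constraints at most two foods are used. Check each candidate.
pasta only: max(777/70, 9/4) = 11.1 servings → $6.66.
strawberries only: max(777/198, 9/2) = 4.5 servings → $5.85.
pasta + strawberries with both tight: 0.3497 servings and 3.801 servings → $5.15.
Cheapest feasible corner: $5.15.

$5.15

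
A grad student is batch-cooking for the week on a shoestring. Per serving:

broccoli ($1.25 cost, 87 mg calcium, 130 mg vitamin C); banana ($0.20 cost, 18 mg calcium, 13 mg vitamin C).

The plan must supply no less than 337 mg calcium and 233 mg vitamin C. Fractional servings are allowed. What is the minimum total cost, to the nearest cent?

The cheapest plan sits at a corner of the feasible region — with two constraints it uses at most two foods.
broccoli only: max(337/87, 233/130) = 3.874 servings → $4.84.
banana only: max(337/18, 233/13) = 18.72 servings → $3.74.
broccoli + banana: intersection lies outside the first quadrant.
Cheapest feasible corner: $3.74.

$3.74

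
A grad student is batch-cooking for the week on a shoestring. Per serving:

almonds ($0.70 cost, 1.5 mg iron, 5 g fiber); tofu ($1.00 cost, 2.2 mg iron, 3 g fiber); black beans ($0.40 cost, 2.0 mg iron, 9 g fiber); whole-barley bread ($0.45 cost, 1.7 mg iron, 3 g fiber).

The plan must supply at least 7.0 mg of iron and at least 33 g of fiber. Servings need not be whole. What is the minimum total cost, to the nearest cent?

Compare the cost at each extreme point of the feasible region.
almonds only: max(7.0/1.5, 33/5) = 6.6 servings → $4.62.
tofu only: max(7.0/2.2, 33/3) = 11 servings → $11.00.
black beans only: max(7.0/2.0, 33/9) = 3.667 servings → $1.47.
whole-barley bread only: max(7.0/1.7, 33/3) = 11 servings → $4.95.
almonds + tofu: intersection lies outside the first quadrant.
almonds + black beans: intersection lies outside the first quadrant.
almonds + whole-barley bread: intersection lies outside the first quadrant.
tofu + black beans with both targets exact would need a negative amount; discard.
tofu + whole-barley bread: intersection lies outside the first quadrant.
black beans + whole-barley bread: the both-tight solution has a negative serving — not a feasible corner.
The minimum over all feasible corners is $1.47.

$1.47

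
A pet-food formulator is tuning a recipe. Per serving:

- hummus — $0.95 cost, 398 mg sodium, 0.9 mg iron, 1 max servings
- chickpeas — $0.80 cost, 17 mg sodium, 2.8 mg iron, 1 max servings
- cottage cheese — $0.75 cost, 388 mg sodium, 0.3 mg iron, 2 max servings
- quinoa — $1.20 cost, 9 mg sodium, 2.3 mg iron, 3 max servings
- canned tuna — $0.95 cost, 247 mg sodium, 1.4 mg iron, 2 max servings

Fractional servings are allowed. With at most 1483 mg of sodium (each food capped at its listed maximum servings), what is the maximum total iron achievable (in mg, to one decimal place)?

Iron per mg sodium: quinoa 0.2556, chickpeas 0.1647, canned tuna 0.005668, hummus 0.002261, cottage cheese 0.0007732.
Take 3 servings of quinoa: uses 27 mg sodium, +6.9 mg iron (running total 6.9 mg).
Take 1 serving of chickpeas: uses 17 mg sodium, +2.8 mg iron (running total 9.7 mg).
Take 2 servings of canned tuna: uses 494 mg sodium, +2.8 mg iron (running total 12.5 mg).
Take 1 serving of hummus: uses 398 mg sodium, +0.9 mg iron (running total 13.4 mg).
Take 1.41 servings of cottage cheese: uses 547 mg sodium, +0.4 mg iron (running total 13.8 mg).
Greedy by best ratio exhausts the sodium allowance optimally: 13.8 mg.

13.8 mg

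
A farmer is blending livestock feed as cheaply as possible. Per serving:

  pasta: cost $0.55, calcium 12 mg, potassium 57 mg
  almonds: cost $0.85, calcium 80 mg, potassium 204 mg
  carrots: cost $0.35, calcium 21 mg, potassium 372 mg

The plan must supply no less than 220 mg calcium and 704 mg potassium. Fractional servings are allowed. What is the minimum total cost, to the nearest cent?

$2.39

An LP optimum is at a vertex; with two nutrient constraints at most two foods are used. Check each candidate.
pasta only: max(220/12, 704/57) = 18.33 servings → $10.08.
almonds only: max(220/80, 704/204) = 3.451 servings → $2.93.
carrots only: max(220/21, 704/372) = 10.48 servings → $3.67.
pasta + almonds with both tight: 5.417 servings and 1.938 servings → $4.63.
pasta + carrots: intersection lies outside the first quadrant.
almonds + carrots with both tight: 2.632 servings and 0.4491 servings → $2.39.
So the least-cost plan costs $2.39.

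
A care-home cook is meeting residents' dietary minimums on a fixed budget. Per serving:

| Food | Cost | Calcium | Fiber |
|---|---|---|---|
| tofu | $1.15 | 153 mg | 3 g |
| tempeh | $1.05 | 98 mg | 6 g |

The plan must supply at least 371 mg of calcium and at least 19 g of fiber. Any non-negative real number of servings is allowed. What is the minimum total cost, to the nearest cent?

With two linear requirements the optimum uses one or two foods; enumerate the corners.
tofu only: max(371/153, 19/3) = 6.333 servings → $7.28.
tempeh only: max(371/98, 19/6) = 3.786 servings → $3.98.
tofu + tempeh with both tight: 0.5833 servings and 2.875 servings → $3.69.
Cheapest feasible corner: $3.69.

$3.69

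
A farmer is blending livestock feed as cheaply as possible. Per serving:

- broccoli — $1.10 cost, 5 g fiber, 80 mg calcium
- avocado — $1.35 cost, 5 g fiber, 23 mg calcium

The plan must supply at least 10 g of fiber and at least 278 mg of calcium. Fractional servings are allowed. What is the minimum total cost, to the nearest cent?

An LP optimum is at a vertex; with two nutrient constraints at most two foods are used. Check each candidate.
broccoli only: max(10/5, 278/80) = 3.475 servings → $3.82.
avocado only: max(10/5, 278/23) = 12.09 servings → $16.32.
broccoli + avocado with both targets exact would need a negative amount; discard.
The minimum over all feasible corners is $3.82.

$3.82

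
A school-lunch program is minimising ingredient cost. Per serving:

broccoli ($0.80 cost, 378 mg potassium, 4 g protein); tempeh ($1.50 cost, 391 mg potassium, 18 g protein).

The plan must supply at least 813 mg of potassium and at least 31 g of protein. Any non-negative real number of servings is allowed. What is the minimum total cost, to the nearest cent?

A basic optimal solution has at most two foods positive. Try each food alone and each pair with both targets met exactly.
broccoli only: max(813/378, 31/4) = 7.75 servings → $6.20.
tempeh only: max(813/391, 31/18) = 2.079 servings → $3.12.
broccoli + tempeh with both tight: 0.4796 servings and 1.616 servings → $2.81.
So the least-cost plan costs $2.81.

$2.81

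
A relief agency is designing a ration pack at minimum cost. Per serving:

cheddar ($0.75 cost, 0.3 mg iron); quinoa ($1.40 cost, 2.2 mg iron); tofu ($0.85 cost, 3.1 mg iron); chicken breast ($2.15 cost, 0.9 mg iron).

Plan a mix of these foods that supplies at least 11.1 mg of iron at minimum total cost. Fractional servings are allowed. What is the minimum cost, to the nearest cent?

$3.04

Cost per mg of iron: tofu $0.2742, quinoa $0.6364, chicken breast $2.3889, cheddar $2.5000.
With no serving limits, use only tofu: 11.1 mg / 3.1 mg = 3.581 servings × $0.85 = $3.04.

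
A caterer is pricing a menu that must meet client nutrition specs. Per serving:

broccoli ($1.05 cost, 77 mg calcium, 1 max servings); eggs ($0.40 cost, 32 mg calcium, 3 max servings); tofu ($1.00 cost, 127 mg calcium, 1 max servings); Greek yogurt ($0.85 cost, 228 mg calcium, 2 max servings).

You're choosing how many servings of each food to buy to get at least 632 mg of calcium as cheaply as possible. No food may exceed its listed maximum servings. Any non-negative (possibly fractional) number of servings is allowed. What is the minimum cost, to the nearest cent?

Cost per mg of calcium: Greek yogurt $0.0037, tofu $0.0079, eggs $0.0125, broccoli $0.0136.
Take 2 servings of Greek yogurt: +456.0 mg calcium for $1.70 (total $1.70, still need 176.0 mg).
Take 1 serving of tofu: +127.0 mg calcium for $1.00 (total $2.70, still need 49.0 mg).
Take 1.531 servings of eggs: +49.0 mg calcium for $0.61 (total $3.31, still need 0.0 mg).
Greedy by cheapest-per-mg is optimal for a single linear constraint, so the minimum cost is $3.31.

$3.31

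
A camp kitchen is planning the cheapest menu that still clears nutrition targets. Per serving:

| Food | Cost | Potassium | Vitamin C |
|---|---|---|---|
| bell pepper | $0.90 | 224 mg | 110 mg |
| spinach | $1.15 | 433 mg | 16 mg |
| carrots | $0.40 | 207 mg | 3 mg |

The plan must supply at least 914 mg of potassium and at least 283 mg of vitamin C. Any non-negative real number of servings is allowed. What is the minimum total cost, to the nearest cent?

Two binding constraints pin down two serving amounts, so the optimal mix uses at most two foods. The candidates are each food alone (scaled to the tighter of potassium/vitamin C) and each pair with both constraints tight.
bell pepper only: max(914/224, 283/110) = 4.08 servings → $3.67.
spinach only: max(914/433, 283/16) = 17.69 servings → $20.34.
carrots only: max(914/207, 283/3) = 94.33 servings → $37.73.
bell pepper + spinach with both tight: 2.45 servings and 0.8434 servings → $3.17.
bell pepper + carrots with both tight: 2.527 servings and 1.681 servings → $2.95.
spinach + carrots: intersection lies outside the first quadrant.
The minimum over all feasible corners is $2.95.

$2.95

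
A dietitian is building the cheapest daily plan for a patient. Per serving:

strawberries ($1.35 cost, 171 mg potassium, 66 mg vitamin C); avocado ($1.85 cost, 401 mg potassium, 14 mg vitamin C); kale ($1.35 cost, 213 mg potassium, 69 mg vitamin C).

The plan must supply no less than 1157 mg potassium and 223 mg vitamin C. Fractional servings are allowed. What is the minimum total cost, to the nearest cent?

Compare the cost at each extreme point of the feasible region.
strawberries only: max(1157/171, 223/66) = 6.766 servings → $9.13.
avocado only: max(1157/401, 223/14) = 15.93 servings → $29.47.
kale only: max(1157/213, 223/69) = 5.432 servings → $7.33.
strawberries + avocado with both tight: 3.042 servings and 1.588 servings → $7.04.
strawberries + kale with both targets exact would need a negative amount; discard.
avocado + kale with both tight: 1.31 servings and 2.966 servings → $6.43.
So the least-cost plan costs $6.43.

$6.43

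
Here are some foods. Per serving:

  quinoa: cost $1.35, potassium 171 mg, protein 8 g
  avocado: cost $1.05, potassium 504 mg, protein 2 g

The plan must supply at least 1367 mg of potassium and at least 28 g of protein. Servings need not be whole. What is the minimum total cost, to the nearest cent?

With two linear requirements the optimum uses one or two foods; enumerate the corners.
quinoa only: max(1367/171, 28/8) = 7.994 servings → $10.79.
avocado only: max(1367/504, 28/2) = 14 servings → $14.70.
quinoa + avocado with both tight: 3.083 servings and 1.666 servings → $5.91.
The minimum over all feasible corners is $5.91.

$5.91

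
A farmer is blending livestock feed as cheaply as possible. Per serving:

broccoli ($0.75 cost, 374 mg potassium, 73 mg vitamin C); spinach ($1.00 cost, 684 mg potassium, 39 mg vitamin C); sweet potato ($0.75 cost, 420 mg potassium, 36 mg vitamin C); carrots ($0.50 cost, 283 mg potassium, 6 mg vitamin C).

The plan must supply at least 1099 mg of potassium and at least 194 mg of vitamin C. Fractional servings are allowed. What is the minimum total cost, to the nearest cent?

$2.12

A basic optimal solution has at most two foods positive. Try each food alone and each pair with both targets met exactly.
broccoli only: max(1099/374, 194/73) = 2.939 servings → $2.20.
spinach only: max(1099/684, 194/39) = 4.974 servings → $4.97.
sweet potato only: max(1099/420, 194/36) = 5.389 servings → $4.04.
carrots only: max(1099/283, 194/6) = 32.33 servings → $16.17.
broccoli + spinach with both tight: 2.542 servings and 0.217 servings → $2.12.
broccoli + sweet potato with both tight: 2.438 servings and 0.4461 servings → $2.16.
broccoli + carrots with both tight: 2.623 servings and 0.4166 servings → $2.18.
spinach + sweet potato: the both-tight solution has a negative serving — not a feasible corner.
spinach + carrots: intersection lies outside the first quadrant.
sweet potato + carrots: intersection lies outside the first quadrant.
The minimum over all feasible corners is $2.12.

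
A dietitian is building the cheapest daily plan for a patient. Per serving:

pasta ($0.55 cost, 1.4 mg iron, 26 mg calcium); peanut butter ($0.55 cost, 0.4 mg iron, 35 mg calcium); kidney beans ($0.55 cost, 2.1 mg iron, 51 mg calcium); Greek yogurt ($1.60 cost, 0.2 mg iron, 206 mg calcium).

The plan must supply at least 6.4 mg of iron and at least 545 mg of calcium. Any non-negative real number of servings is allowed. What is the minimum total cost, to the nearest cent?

For a min-cost LP with two ≥-constraints, a basic feasible solution has at most two positive variables.
pasta only: max(6.4/1.4, 545/26) = 20.96 servings → $11.53.
peanut butter only: max(6.4/0.4, 545/35) = 16 servings → $8.80.
kidney beans only: max(6.4/2.1, 545/51) = 10.69 servings → $5.88.
Greek yogurt only: max(6.4/0.2, 545/206) = 32 servings → $51.20.
pasta + peanut butter with both tight: 0.1554 servings and 15.46 servings → $8.59.
pasta + kidney beans: the both-tight solution has a negative serving — not a feasible corner.
pasta + Greek yogurt with both tight: 4.27 servings and 2.107 servings → $5.72.
peanut butter + kidney beans with both tight: 15.41 servings and 0.113 servings → $8.54.
peanut butter + Greek yogurt with both targets exact would need a negative amount; discard.
kidney beans + Greek yogurt with both tight: 2.863 servings and 1.937 servings → $4.67.
Cheapest feasible corner: $4.67.

$4.67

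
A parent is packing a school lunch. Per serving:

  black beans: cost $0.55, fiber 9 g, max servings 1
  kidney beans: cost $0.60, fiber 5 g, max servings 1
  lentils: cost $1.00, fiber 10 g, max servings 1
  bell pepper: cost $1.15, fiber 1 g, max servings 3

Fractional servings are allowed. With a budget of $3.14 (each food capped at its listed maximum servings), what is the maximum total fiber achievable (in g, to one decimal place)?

24.9 g

Fiber per dollar: black beans 16.36, lentils 10, kidney beans 8.333, bell pepper 0.8696.
Take 1 serving of black beans: spends $0.55, +9.0 g fiber (running total 9.0 g).
Take 1 serving of lentils: spends $1.00, +10.0 g fiber (running total 19.0 g).
Take 1 serving of kidney beans: spends $0.60, +5.0 g fiber (running total 24.0 g).
Take 0.8609 servings of bell pepper: spends $0.99, +0.9 g fiber (running total 24.9 g).
Greedy by best ratio exhausts the cost allowance optimally: 24.9 g.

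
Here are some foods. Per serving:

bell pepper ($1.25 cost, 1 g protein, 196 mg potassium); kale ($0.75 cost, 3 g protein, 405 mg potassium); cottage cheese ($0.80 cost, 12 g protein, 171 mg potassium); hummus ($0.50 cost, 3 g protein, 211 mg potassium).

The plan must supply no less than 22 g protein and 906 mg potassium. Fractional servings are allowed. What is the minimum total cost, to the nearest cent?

$2.37

This is a tiny linear program; its minimum lies at a vertex of the feasible set. List the vertices and price them.
bell pepper only: max(22/1, 906/196) = 22 servings → $27.50.
kale only: max(22/3, 906/405) = 7.333 servings → $5.50.
cottage cheese only: max(22/12, 906/171) = 5.298 servings → $4.24.
hummus only: max(22/3, 906/211) = 7.333 servings → $3.67.
bell pepper + kale with both targets exact would need a negative amount; discard.
bell pepper + cottage cheese with both tight: 3.26 servings and 1.562 servings → $5.32.
bell pepper + hummus: intersection lies outside the first quadrant.
kale + cottage cheese with both tight: 1.636 servings and 1.424 servings → $2.37.
kale + hummus with both targets exact would need a negative amount; discard.
cottage cheese + hummus with both tight: 0.9529 servings and 3.522 servings → $2.52.
So the least-cost plan costs $2.37.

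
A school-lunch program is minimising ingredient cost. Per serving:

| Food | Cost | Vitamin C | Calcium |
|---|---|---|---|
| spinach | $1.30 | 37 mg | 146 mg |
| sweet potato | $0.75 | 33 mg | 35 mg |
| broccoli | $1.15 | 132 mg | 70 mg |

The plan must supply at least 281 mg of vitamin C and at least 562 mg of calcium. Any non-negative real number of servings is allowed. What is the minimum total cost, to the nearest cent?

$5.64

This is a tiny linear program; its minimum lies at a vertex of the feasible set. List the vertices and price them.
spinach only: max(281/37, 562/146) = 7.595 servings → $9.87.
sweet potato only: max(281/33, 562/35) = 16.06 servings → $12.04.
broccoli only: max(281/132, 562/70) = 8.029 servings → $9.23.
spinach + sweet potato with both tight: 2.473 servings and 5.743 servings → $7.52.
spinach + broccoli with both tight: 3.268 servings and 1.213 servings → $5.64.
sweet potato + broccoli: the both-tight solution has a negative serving — not a feasible corner.
Cheapest feasible corner: $5.64.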